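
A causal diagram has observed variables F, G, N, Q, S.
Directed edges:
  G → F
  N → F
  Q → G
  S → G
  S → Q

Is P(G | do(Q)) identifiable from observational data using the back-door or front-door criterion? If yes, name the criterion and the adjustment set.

P(G|do(Q)): backdoor, adjust for {S}.

desc(Q)\{Q}={F,G}; candidates ⊆ {N,S}.
size 0: {}; under {} Q still reaches {F,G,S} ∋ G.
{S}: Q⊥G given {S} in G with Q→· removed — back-door holds.
P(G|do(Q)) = Σ_{S} P(G|Q,S)·P(S).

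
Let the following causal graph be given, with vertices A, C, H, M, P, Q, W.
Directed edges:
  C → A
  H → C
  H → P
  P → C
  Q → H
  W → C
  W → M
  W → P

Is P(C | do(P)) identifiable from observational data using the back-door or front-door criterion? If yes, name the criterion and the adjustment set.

P(C|do(P)): backdoor, adjust for {H, W}.

desc(P)\{P}={A,C}; candidates ⊆ {H,M,Q,W}.
size 0: {}; under {} P still reaches {A,C,H,M,Q,W} ∋ C.
size 1: {H}, {M}, {Q} …(+1); under {H} P still reaches {A,C,M,W} ∋ C.
{H,W}: P⊥C given {H,W} in G with P→· removed — back-door holds.
P(C|do(P)) = Σ_{H,W} P(C|P,H,W)·P(H,W).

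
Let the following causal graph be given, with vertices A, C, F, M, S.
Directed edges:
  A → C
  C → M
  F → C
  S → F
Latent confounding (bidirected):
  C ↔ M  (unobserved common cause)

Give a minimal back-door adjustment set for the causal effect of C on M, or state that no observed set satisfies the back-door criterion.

C→M: no observed back-door set.

desc(C)\{C}={M}; candidates ⊆ {A,F,S}.
C↔M: latent back-door arc(s) into C.
size 0: {}; under {} C still reaches {A,F,M,S} ∋ M.
size 1: {A}, {F}, {S}; under {A} C still reaches {F,M,S} ∋ M.
size 2: {A,F}, {A,S}, {F,S}; under {A,F} C still reaches {M} ∋ M.
C↔M cannot be blocked by any observed set — no back-door set.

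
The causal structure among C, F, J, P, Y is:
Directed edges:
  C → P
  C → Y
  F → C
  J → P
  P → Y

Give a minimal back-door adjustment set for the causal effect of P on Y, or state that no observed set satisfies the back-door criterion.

desc(P)\{P}={Y}; candidates ⊆ {C,F,J}.
size 0: {}; under {} P still reaches {C,F,J,Y} ∋ Y.
{C}: P⊥Y given {C} in G with P→· removed — back-door holds.

P→Y: minimal back-door set {C}.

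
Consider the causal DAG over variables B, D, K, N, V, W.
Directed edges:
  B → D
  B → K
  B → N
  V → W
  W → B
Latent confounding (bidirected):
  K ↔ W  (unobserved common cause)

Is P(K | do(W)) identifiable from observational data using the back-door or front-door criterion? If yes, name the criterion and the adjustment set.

P(K|do(W)): frontdoor, adjust for {B}.

desc(W)\{W}={B,D,K,N}; candidates ⊆ {V}.
W↔K: latent back-door arc(s) into W.
size 0: {}; under {} W still reaches {K,V} ∋ K.
size 1: {V}; under {V} W still reaches {K} ∋ K.
W↔K cannot be blocked by any observed set — no back-door set.
{B}: (i) intercepts every directed W→K path; (ii) no back-door W→{B}; (iii) {W} blocks every back-door {B}→K. Front-door holds.
P(K|do(W)) = Σ_{B} P(B|W) Σ_{W'} P(K|B,W')P(W').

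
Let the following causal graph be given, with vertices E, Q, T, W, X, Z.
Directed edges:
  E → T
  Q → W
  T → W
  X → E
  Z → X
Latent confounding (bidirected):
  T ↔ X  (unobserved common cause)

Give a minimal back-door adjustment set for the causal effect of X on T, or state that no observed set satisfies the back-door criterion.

X→T: no observed back-door set.

desc(X)\{X}={E,T,W}; candidates ⊆ {Q,Z}.
X↔T: latent back-door arc(s) into X.
size 0: {}; under {} X still reaches {T,W,Z} ∋ T.
size 1: {Q}, {Z}; under {Q} X still reaches {T,W,Z} ∋ T.
size 2: {Q,Z}; under {Q,Z} X still reaches {T,W} ∋ T.
X↔T cannot be blocked by any observed set — no back-door set.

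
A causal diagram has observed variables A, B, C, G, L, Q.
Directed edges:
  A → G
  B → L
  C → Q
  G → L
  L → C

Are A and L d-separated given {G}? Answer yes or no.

Yes — A ⊥ L | {G}.

Bayes-Ball from A | {G} reaches ∅.
L ∉ reach(A|{G}) ⇒ A ⊥ L | {G}.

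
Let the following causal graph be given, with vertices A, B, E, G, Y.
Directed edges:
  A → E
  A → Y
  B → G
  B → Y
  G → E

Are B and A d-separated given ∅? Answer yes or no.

Yes — B ⊥ A | ∅.

Bayes-Ball from B | ∅ reaches {E,G,Y}.
A ∉ reach(B|∅) ⇒ B ⊥ A | ∅.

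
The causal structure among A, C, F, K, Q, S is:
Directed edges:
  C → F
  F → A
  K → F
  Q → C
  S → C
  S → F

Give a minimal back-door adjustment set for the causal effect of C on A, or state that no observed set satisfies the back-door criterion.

C→A: minimal back-door set {S}.

desc(C)\{C}={A,F}; candidates ⊆ {K,Q,S}.
size 0: {}; under {} C still reaches {A,F,Q,S} ∋ A.
{S}: C⊥A given {S} in G with C→· removed — back-door holds.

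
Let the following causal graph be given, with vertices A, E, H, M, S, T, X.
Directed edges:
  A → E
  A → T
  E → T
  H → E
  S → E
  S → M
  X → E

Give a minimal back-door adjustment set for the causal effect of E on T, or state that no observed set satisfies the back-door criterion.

desc(E)\{E}={T}; candidates ⊆ {A,H,M,S,X}.
size 0: {}; under {} E still reaches {A,H,M,S,T,X} ∋ T.
{A}: E⊥T given {A} in G with E→· removed — back-door holds.

E→T: minimal back-door set {A}.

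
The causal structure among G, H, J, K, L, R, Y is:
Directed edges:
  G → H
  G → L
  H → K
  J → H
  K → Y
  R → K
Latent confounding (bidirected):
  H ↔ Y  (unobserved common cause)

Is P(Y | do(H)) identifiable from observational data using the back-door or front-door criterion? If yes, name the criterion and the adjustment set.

P(Y|do(H)): frontdoor, adjust for {K}.

desc(H)\{H}={K,Y}; candidates ⊆ {G,J,L,R}.
H↔Y: latent back-door arc(s) into H.
size 0: {}; under {} H still reaches {G,J,L,Y} ∋ Y.
size 1: {G}, {J}, {L} …(+1); under {G} H still reaches {J,Y} ∋ Y.
size 2: {G,J}, {G,L}, {G,R} …(+3); under {G,J} H still reaches {Y} ∋ Y.
H↔Y cannot be blocked by any observed set — no back-door set.
{K}: (i) intercepts every directed H→Y path; (ii) no back-door H→{K}; (iii) {H} blocks every back-door {K}→Y. Front-door holds.
P(Y|do(H)) = Σ_{K} P(K|H) Σ_{H'} P(Y|K,H')P(H').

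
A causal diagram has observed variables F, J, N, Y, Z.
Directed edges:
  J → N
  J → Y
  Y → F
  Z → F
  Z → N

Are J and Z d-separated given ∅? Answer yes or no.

Bayes-Ball from J | ∅ reaches {F,N,Y}.
Z ∉ reach(J|∅) ⇒ J ⊥ Z | ∅.

Yes — J ⊥ Z | ∅.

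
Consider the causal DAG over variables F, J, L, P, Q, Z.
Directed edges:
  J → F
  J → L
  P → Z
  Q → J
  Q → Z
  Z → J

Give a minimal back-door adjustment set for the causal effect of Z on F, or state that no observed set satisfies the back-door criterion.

Z→F: minimal back-door set {Q}.

desc(Z)\{Z}={F,J,L}; candidates ⊆ {P,Q}.
size 0: {}; under {} Z still reaches {F,J,L,P,Q} ∋ F.
{Q}: Z⊥F given {Q} in G with Z→· removed — back-door holds.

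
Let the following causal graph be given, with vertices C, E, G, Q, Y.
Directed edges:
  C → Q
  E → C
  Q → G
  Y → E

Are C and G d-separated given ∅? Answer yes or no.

No — C and G are d-connected given ∅.

Bayes-Ball from C | ∅ reaches {E,G,Q,Y}.
G ∈ reach(C|∅) ⇒ C ⊥̸ G | ∅.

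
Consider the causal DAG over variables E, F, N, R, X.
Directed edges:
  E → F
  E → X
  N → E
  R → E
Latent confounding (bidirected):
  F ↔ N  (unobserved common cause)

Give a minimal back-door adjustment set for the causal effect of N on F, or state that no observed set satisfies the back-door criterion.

N→F: no observed back-door set.

desc(N)\{N}={E,F,X}; candidates ⊆ {R}.
N↔F: latent back-door arc(s) into N.
size 0: {}; under {} N still reaches {F} ∋ F.
size 1: {R}; under {R} N still reaches {F} ∋ F.
N↔F cannot be blocked by any observed set — no back-door set.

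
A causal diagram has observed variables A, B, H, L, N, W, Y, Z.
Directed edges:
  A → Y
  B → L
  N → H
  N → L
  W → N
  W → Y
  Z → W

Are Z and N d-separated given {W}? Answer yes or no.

Bayes-Ball from Z | {W} reaches ∅.
N ∉ reach(Z|{W}) ⇒ Z ⊥ N | {W}.

Yes — Z ⊥ N | {W}.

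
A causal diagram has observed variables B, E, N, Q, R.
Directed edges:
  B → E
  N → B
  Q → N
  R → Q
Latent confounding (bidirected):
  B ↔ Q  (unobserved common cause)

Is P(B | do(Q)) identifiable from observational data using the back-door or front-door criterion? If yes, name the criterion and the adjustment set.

desc(Q)\{Q}={B,E,N}; candidates ⊆ {R}.
Q↔B: latent back-door arc(s) into Q.
size 0: {}; under {} Q still reaches {B,E,R} ∋ B.
size 1: {R}; under {R} Q still reaches {B,E} ∋ B.
Q↔B cannot be blocked by any observed set — no back-door set.
{N}: (i) intercepts every directed Q→B path; (ii) no back-door Q→{N}; (iii) {Q} blocks every back-door {N}→B. Front-door holds.
P(B|do(Q)) = Σ_{N} P(N|Q) Σ_{Q'} P(B|N,Q')P(Q').

P(B|do(Q)): frontdoor, adjust for {N}.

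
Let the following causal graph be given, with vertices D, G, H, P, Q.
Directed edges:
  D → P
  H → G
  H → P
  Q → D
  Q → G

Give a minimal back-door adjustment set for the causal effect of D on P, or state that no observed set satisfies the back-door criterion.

D→P: minimal back-door set ∅.

desc(D)\{D}={P}; candidates ⊆ {G,H,Q}.
∅: D⊥P given ∅ in G with D→· removed — back-door holds.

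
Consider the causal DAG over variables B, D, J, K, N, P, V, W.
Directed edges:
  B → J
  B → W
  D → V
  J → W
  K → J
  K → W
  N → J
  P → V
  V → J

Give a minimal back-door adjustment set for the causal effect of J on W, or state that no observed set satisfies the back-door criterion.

desc(J)\{J}={W}; candidates ⊆ {B,D,K,N,P,V}.
size 0: {}; under {} J still reaches {B,D,K,N,P,V,W} ∋ W.
size 1: {B}, {D}, {K} …(+3); under {B} J still reaches {D,K,N,P,V,W} ∋ W.
{B,K}: J⊥W given {B,K} in G with J→· removed — back-door holds.

J→W: minimal back-door set {B, K}.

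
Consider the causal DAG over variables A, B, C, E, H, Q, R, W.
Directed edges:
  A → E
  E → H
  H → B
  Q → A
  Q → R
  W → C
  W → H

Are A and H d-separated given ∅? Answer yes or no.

Bayes-Ball from A | ∅ reaches {B,E,H,Q,R}.
H ∈ reach(A|∅) ⇒ A ⊥̸ H | ∅.

No — A and H are d-connected given ∅.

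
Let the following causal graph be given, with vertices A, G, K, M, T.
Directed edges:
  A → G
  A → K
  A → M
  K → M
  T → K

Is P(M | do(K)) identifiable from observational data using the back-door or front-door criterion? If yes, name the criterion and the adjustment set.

P(M|do(K)): backdoor, adjust for {A}.

desc(K)\{K}={M}; candidates ⊆ {A,G,T}.
size 0: {}; under {} K still reaches {A,G,M,T} ∋ M.
{A}: K⊥M given {A} in G with K→· removed — back-door holds.
P(M|do(K)) = Σ_{A} P(M|K,A)·P(A).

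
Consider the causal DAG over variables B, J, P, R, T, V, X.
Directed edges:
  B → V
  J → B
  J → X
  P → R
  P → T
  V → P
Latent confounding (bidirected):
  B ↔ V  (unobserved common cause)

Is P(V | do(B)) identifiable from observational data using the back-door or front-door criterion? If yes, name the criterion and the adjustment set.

P(V|do(B)): not identifiable (no BD/FD set).

desc(B)\{B}={P,R,T,V}; candidates ⊆ {J,X}.
B↔V: latent back-door arc(s) into B.
size 0: {}; under {} B still reaches {J,P,R,T,V,X} ∋ V.
size 1: {J}, {X}; under {J} B still reaches {P,R,T,V} ∋ V.
size 2: {J,X}; under {J,X} B still reaches {P,R,T,V} ∋ V.
B↔V cannot be blocked by any observed set — no back-door set.
No mediator lies on a directed B→…→V path.
Neither criterion identifies P(V|do(B)) in this graph.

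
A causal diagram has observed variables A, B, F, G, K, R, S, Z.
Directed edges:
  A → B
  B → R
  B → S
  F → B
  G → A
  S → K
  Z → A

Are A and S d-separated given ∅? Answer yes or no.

Bayes-Ball from A | ∅ reaches {B,G,K,R,S,Z}.
S ∈ reach(A|∅) ⇒ A ⊥̸ S | ∅.

No — A and S are d-connected given ∅.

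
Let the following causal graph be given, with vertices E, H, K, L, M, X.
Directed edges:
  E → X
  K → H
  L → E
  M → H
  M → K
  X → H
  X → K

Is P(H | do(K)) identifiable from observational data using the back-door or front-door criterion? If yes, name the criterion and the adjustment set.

P(H|do(K)): backdoor, adjust for {M, X}.

desc(K)\{K}={H}; candidates ⊆ {E,L,M,X}.
size 0: {}; under {} K still reaches {E,H,L,M,X} ∋ H.
size 1: {E}, {L}, {M} …(+1); under {E} K still reaches {H,M,X} ∋ H.
{M,X}: K⊥H given {M,X} in G with K→· removed — back-door holds.
P(H|do(K)) = Σ_{M,X} P(H|K,M,X)·P(M,X).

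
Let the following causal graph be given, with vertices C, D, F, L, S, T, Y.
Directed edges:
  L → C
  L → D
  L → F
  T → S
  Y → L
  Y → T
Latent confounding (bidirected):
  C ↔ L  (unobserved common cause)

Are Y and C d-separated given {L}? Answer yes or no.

Bayes-Ball from Y | {L} reaches {C,S,T}.
C ∈ reach(Y|{L}) ⇒ Y ⊥̸ C | {L}.

No — Y and C are d-connected given {L}.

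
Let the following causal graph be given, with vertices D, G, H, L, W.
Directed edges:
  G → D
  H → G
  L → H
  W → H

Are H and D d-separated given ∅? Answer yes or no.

Bayes-Ball from H | ∅ reaches {D,G,L,W}.
D ∈ reach(H|∅) ⇒ H ⊥̸ D | ∅.

No — H and D are d-connected given ∅.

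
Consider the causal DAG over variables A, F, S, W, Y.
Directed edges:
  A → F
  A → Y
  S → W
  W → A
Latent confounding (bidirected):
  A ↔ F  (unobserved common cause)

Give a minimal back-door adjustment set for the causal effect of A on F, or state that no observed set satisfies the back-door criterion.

desc(A)\{A}={F,Y}; candidates ⊆ {S,W}.
A↔F: latent back-door arc(s) into A.
size 0: {}; under {} A still reaches {F,S,W} ∋ F.
size 1: {S}, {W}; under {S} A still reaches {F,W} ∋ F.
size 2: {S,W}; under {S,W} A still reaches {F} ∋ F.
A↔F cannot be blocked by any observed set — no back-door set.

A→F: no observed back-door set.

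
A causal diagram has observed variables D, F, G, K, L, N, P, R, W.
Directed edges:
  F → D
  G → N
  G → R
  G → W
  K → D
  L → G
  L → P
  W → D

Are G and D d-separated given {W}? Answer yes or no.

Bayes-Ball from G | {W} reaches {L,N,P,R}.
D ∉ reach(G|{W}) ⇒ G ⊥ D | {W}.

Yes — G ⊥ D | {W}.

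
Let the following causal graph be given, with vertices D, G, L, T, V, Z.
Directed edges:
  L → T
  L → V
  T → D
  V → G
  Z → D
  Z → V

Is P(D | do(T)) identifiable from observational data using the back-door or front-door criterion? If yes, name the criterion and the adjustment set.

desc(T)\{T}={D}; candidates ⊆ {G,L,V,Z}.
∅: T⊥D given ∅ in G with T→· removed — back-door holds.
P(D|do(T)) = P(D|T) — no adjustment needed.

P(D|do(T)): backdoor, adjust for ∅.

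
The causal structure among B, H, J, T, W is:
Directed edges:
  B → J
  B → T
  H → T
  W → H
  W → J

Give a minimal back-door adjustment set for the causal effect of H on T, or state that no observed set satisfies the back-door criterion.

desc(H)\{H}={T}; candidates ⊆ {B,J,W}.
∅: H⊥T given ∅ in G with H→· removed — back-door holds.

H→T: minimal back-door set ∅.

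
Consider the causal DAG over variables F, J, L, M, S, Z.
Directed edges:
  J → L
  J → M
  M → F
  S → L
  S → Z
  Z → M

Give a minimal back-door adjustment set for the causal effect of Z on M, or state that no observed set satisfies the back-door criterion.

Z→M: minimal back-door set ∅.

desc(Z)\{Z}={F,M}; candidates ⊆ {J,L,S}.
∅: Z⊥M given ∅ in G with Z→· removed — back-door holds.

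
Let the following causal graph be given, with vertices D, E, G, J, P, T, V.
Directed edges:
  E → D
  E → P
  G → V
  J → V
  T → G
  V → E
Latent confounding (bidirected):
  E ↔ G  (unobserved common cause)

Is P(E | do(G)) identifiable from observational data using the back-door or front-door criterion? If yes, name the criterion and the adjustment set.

P(E|do(G)): frontdoor, adjust for {V}.

desc(G)\{G}={D,E,P,V}; candidates ⊆ {J,T}.
G↔E: latent back-door arc(s) into G.
size 0: {}; under {} G still reaches {D,E,P,T} ∋ E.
size 1: {J}, {T}; under {J} G still reaches {D,E,P,T} ∋ E.
size 2: {J,T}; under {J,T} G still reaches {D,E,P} ∋ E.
G↔E cannot be blocked by any observed set — no back-door set.
{V}: (i) intercepts every directed G→E path; (ii) no back-door G→{V}; (iii) {G} blocks every back-door {V}→E. Front-door holds.
P(E|do(G)) = Σ_{V} P(V|G) Σ_{G'} P(E|V,G')P(G').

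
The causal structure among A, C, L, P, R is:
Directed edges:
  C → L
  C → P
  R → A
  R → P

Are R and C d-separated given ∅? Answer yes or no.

Yes — R ⊥ C | ∅.

Bayes-Ball from R | ∅ reaches {A,P}.
C ∉ reach(R|∅) ⇒ R ⊥ C | ∅.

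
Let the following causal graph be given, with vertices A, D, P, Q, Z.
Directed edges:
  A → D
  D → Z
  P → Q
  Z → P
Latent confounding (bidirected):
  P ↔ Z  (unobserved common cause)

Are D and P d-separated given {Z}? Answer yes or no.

Bayes-Ball from D | {Z} reaches {A,P,Q}.
P ∈ reach(D|{Z}) ⇒ D ⊥̸ P | {Z}.

No — D and P are d-connected given {Z}.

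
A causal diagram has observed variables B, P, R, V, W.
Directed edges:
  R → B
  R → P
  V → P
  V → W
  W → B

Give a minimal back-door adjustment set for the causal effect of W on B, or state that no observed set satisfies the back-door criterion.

W→B: minimal back-door set ∅.

desc(W)\{W}={B}; candidates ⊆ {P,R,V}.
∅: W⊥B given ∅ in G with W→· removed — back-door holds.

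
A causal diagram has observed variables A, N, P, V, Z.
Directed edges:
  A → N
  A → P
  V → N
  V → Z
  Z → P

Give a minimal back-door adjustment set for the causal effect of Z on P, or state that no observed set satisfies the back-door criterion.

Z→P: minimal back-door set ∅.

desc(Z)\{Z}={P}; candidates ⊆ {A,N,V}.
∅: Z⊥P given ∅ in G with Z→· removed — back-door holds.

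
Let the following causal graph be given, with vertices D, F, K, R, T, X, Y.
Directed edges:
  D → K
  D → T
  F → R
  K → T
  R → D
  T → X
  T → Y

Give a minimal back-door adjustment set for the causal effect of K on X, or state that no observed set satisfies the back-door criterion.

desc(K)\{K}={T,X,Y}; candidates ⊆ {D,F,R}.
size 0: {}; under {} K still reaches {D,F,R,T,X,Y} ∋ X.
{D}: K⊥X given {D} in G with K→· removed — back-door holds.

K→X: minimal back-door set {D}.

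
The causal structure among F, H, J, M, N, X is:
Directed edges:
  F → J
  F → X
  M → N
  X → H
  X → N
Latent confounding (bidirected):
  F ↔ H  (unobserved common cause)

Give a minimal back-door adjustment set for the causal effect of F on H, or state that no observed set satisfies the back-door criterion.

desc(F)\{F}={H,J,N,X}; candidates ⊆ {M}.
F↔H: latent back-door arc(s) into F.
size 0: {}; under {} F still reaches {H} ∋ H.
size 1: {M}; under {M} F still reaches {H} ∋ H.
F↔H cannot be blocked by any observed set — no back-door set.

F→H: no observed back-door set.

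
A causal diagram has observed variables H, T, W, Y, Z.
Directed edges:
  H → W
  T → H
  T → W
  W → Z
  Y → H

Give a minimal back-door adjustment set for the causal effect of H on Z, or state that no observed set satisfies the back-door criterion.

desc(H)\{H}={W,Z}; candidates ⊆ {T,Y}.
size 0: {}; under {} H still reaches {T,W,Y,Z} ∋ Z.
{T}: H⊥Z given {T} in G with H→· removed — back-door holds.

H→Z: minimal back-door set {T}.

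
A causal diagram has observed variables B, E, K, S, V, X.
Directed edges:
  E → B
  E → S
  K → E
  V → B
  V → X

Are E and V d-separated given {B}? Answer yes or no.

Bayes-Ball from E | {B} reaches {K,S,V,X}.
V ∈ reach(E|{B}) ⇒ E ⊥̸ V | {B}.

No — E and V are d-connected given {B}.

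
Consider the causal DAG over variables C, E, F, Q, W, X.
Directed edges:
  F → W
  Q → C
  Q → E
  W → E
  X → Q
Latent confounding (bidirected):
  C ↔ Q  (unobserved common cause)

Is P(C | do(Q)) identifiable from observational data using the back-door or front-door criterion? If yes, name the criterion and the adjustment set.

P(C|do(Q)): not identifiable (no BD/FD set).

desc(Q)\{Q}={C,E}; candidates ⊆ {F,W,X}.
Q↔C: latent back-door arc(s) into Q.
size 0: {}; under {} Q still reaches {C,X} ∋ C.
size 1: {F}, {W}, {X}; under {F} Q still reaches {C,X} ∋ C.
size 2: {F,W}, {F,X}, {W,X}; under {F,W} Q still reaches {C,X} ∋ C.
Q↔C cannot be blocked by any observed set — no back-door set.
No mediator lies on a directed Q→…→C path.
Neither criterion identifies P(C|do(Q)) in this graph.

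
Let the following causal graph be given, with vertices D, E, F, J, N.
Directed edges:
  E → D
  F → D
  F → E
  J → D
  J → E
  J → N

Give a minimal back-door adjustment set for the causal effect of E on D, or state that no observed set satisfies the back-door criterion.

desc(E)\{E}={D}; candidates ⊆ {F,J,N}.
size 0: {}; under {} E still reaches {D,F,J,N} ∋ D.
size 1: {F}, {J}, {N}; under {F} E still reaches {D,J,N} ∋ D.
{F,J}: E⊥D given {F,J} in G with E→· removed — back-door holds.

E→D: minimal back-door set {F, J}.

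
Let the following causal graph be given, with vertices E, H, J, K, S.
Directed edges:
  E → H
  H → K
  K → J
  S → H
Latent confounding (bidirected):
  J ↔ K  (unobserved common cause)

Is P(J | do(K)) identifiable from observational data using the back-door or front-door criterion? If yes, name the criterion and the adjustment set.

desc(K)\{K}={J}; candidates ⊆ {E,H,S}.
K↔J: latent back-door arc(s) into K.
size 0: {}; under {} K still reaches {E,H,J,S} ∋ J.
size 1: {E}, {H}, {S}; under {E} K still reaches {H,J,S} ∋ J.
size 2: {E,H}, {E,S}, {H,S}; under {E,H} K still reaches {J} ∋ J.
K↔J cannot be blocked by any observed set — no back-door set.
No mediator lies on a directed K→…→J path.
Neither criterion identifies P(J|do(K)) in this graph.

P(J|do(K)): not identifiable (no BD/FD set).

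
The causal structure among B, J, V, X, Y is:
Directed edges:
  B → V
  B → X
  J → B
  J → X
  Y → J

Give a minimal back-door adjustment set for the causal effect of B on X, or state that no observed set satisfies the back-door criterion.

B→X: minimal back-door set {J}.

desc(B)\{B}={V,X}; candidates ⊆ {J,Y}.
size 0: {}; under {} B still reaches {J,X,Y} ∋ X.
{J}: B⊥X given {J} in G with B→· removed — back-door holds.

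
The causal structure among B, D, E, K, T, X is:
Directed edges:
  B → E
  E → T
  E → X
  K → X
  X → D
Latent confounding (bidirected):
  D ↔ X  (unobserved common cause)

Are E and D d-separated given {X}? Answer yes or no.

Bayes-Ball from E | {X} reaches {B,D,K,T}.
D ∈ reach(E|{X}) ⇒ E ⊥̸ D | {X}.

No — E and D are d-connected given {X}.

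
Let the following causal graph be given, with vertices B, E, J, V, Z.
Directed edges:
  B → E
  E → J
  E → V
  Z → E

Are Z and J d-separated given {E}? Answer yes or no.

Bayes-Ball from Z | {E} reaches {B}.
J ∉ reach(Z|{E}) ⇒ Z ⊥ J | {E}.

Yes — Z ⊥ J | {E}.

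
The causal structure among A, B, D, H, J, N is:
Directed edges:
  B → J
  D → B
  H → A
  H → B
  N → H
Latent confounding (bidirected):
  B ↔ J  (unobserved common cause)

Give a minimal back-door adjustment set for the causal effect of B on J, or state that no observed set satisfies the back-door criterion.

desc(B)\{B}={J}; candidates ⊆ {A,D,H,N}.
B↔J: latent back-door arc(s) into B.
size 0: {}; under {} B still reaches {A,D,H,J,N} ∋ J.
size 1: {A}, {D}, {H} …(+1); under {A} B still reaches {D,H,J,N} ∋ J.
size 2: {A,D}, {A,H}, {A,N} …(+3); under {A,D} B still reaches {H,J,N} ∋ J.
B↔J cannot be blocked by any observed set — no back-door set.

B→J: no observed back-door set.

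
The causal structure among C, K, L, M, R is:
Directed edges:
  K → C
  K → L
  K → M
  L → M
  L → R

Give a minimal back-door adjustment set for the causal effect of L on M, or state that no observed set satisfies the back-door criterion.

desc(L)\{L}={M,R}; candidates ⊆ {C,K}.
size 0: {}; under {} L still reaches {C,K,M} ∋ M.
{K}: L⊥M given {K} in G with L→· removed — back-door holds.

L→M: minimal back-door set {K}.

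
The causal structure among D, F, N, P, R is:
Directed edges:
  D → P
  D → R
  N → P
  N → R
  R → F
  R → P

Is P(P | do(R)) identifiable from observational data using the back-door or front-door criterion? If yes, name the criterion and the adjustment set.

P(P|do(R)): backdoor, adjust for {D, N}.

desc(R)\{R}={F,P}; candidates ⊆ {D,N}.
size 0: {}; under {} R still reaches {D,N,P} ∋ P.
size 1: {D}, {N}; under {D} R still reaches {N,P} ∋ P.
{D,N}: R⊥P given {D,N} in G with R→· removed — back-door holds.
P(P|do(R)) = Σ_{D,N} P(P|R,D,N)·P(D,N).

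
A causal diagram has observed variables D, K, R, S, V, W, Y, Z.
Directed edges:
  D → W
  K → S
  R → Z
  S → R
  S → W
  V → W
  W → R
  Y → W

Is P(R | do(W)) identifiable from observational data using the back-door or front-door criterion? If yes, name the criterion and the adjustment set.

P(R|do(W)): backdoor, adjust for {S}.

desc(W)\{W}={R,Z}; candidates ⊆ {D,K,S,V,Y}.
size 0: {}; under {} W still reaches {D,K,R,S,V,Y,Z} ∋ R.
{S}: W⊥R given {S} in G with W→· removed — back-door holds.
P(R|do(W)) = Σ_{S} P(R|W,S)·P(S).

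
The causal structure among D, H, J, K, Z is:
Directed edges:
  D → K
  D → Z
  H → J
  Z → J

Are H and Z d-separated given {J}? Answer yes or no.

Bayes-Ball from H | {J} reaches {D,K,Z}.
Z ∈ reach(H|{J}) ⇒ H ⊥̸ Z | {J}.

No — H and Z are d-connected given {J}.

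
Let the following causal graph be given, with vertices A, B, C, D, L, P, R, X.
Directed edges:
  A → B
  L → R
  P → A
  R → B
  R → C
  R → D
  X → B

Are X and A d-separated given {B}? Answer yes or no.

Bayes-Ball from X | {B} reaches {A,C,D,L,P,R}.
A ∈ reach(X|{B}) ⇒ X ⊥̸ A | {B}.

No — X and A are d-connected given {B}.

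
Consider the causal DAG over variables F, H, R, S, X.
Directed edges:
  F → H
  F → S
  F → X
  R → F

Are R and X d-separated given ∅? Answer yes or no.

Bayes-Ball from R | ∅ reaches {F,H,S,X}.
X ∈ reach(R|∅) ⇒ R ⊥̸ X | ∅.

No — R and X are d-connected given ∅.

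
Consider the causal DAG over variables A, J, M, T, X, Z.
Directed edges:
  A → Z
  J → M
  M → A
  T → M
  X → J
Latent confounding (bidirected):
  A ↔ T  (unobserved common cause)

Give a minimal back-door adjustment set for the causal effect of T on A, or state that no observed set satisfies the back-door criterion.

desc(T)\{T}={A,M,Z}; candidates ⊆ {J,X}.
T↔A: latent back-door arc(s) into T.
size 0: {}; under {} T still reaches {A,Z} ∋ A.
size 1: {J}, {X}; under {J} T still reaches {A,Z} ∋ A.
size 2: {J,X}; under {J,X} T still reaches {A,Z} ∋ A.
T↔A cannot be blocked by any observed set — no back-door set.

T→A: no observed back-door set.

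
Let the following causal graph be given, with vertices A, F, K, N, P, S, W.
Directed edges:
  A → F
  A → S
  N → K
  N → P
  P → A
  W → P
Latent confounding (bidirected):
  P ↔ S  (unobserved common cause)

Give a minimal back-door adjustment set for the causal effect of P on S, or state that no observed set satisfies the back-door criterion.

desc(P)\{P}={A,F,S}; candidates ⊆ {K,N,W}.
P↔S: latent back-door arc(s) into P.
size 0: {}; under {} P still reaches {K,N,S,W} ∋ S.
size 1: {K}, {N}, {W}; under {K} P still reaches {N,S,W} ∋ S.
size 2: {K,N}, {K,W}, {N,W}; under {K,N} P still reaches {S,W} ∋ S.
P↔S cannot be blocked by any observed set — no back-door set.

P→S: no observed back-door set.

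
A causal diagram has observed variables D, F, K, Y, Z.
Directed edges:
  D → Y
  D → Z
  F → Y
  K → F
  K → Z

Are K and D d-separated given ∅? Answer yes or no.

Bayes-Ball from K | ∅ reaches {F,Y,Z}.
D ∉ reach(K|∅) ⇒ K ⊥ D | ∅.

Yes — K ⊥ D | ∅.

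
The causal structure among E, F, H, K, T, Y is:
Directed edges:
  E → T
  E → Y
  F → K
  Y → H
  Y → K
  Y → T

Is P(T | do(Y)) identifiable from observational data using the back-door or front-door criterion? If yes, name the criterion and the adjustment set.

P(T|do(Y)): backdoor, adjust for {E}.

desc(Y)\{Y}={H,K,T}; candidates ⊆ {E,F}.
size 0: {}; under {} Y still reaches {E,T} ∋ T.
{E}: Y⊥T given {E} in G with Y→· removed — back-door holds.
P(T|do(Y)) = Σ_{E} P(T|Y,E)·P(E).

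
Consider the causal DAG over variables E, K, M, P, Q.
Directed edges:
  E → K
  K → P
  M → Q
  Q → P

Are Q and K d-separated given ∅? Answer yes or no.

Yes — Q ⊥ K | ∅.

Bayes-Ball from Q | ∅ reaches {M,P}.
K ∉ reach(Q|∅) ⇒ Q ⊥ K | ∅.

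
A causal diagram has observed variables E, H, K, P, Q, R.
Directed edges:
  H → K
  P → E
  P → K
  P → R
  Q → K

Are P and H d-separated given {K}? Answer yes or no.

No — P and H are d-connected given {K}.

Bayes-Ball from P | {K} reaches {E,H,Q,R}.
H ∈ reach(P|{K}) ⇒ P ⊥̸ H | {K}.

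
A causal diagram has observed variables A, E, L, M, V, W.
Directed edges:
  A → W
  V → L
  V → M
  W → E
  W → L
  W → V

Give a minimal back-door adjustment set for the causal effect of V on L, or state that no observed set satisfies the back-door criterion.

V→L: minimal back-door set {W}.

desc(V)\{V}={L,M}; candidates ⊆ {A,E,W}.
size 0: {}; under {} V still reaches {A,E,L,W} ∋ L.
{W}: V⊥L given {W} in G with V→· removed — back-door holds.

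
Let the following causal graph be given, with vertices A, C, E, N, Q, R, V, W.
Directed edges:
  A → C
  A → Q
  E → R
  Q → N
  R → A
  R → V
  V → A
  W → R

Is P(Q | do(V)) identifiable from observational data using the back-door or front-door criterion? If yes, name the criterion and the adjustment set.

desc(V)\{V}={A,C,N,Q}; candidates ⊆ {E,R,W}.
size 0: {}; under {} V still reaches {A,C,E,N,Q,R,W} ∋ Q.
{R}: V⊥Q given {R} in G with V→· removed — back-door holds.
P(Q|do(V)) = Σ_{R} P(Q|V,R)·P(R).

P(Q|do(V)): backdoor, adjust for {R}.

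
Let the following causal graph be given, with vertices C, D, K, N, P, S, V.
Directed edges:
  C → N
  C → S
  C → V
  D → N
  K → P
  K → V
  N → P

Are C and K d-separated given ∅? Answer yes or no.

Bayes-Ball from C | ∅ reaches {N,P,S,V}.
K ∉ reach(C|∅) ⇒ C ⊥ K | ∅.

Yes — C ⊥ K | ∅.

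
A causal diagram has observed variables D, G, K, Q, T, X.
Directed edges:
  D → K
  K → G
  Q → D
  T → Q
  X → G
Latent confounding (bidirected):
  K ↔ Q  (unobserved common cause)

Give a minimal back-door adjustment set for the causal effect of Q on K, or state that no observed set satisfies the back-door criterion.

desc(Q)\{Q}={D,G,K}; candidates ⊆ {T,X}.
Q↔K: latent back-door arc(s) into Q.
size 0: {}; under {} Q still reaches {G,K,T} ∋ K.
size 1: {T}, {X}; under {T} Q still reaches {G,K} ∋ K.
size 2: {T,X}; under {T,X} Q still reaches {G,K} ∋ K.
Q↔K cannot be blocked by any observed set — no back-door set.

Q→K: no observed back-door set.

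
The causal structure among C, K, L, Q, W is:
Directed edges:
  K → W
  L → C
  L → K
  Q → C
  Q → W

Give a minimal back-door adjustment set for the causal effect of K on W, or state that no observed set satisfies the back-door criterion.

K→W: minimal back-door set ∅.

desc(K)\{K}={W}; candidates ⊆ {C,L,Q}.
∅: K⊥W given ∅ in G with K→· removed — back-door holds.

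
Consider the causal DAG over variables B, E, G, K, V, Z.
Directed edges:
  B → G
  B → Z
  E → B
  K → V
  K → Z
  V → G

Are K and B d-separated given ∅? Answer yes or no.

Yes — K ⊥ B | ∅.

Bayes-Ball from K | ∅ reaches {G,V,Z}.
B ∉ reach(K|∅) ⇒ K ⊥ B | ∅.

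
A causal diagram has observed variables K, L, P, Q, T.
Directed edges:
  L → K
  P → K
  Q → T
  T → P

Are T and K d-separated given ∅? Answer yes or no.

No — T and K are d-connected given ∅.

Bayes-Ball from T | ∅ reaches {K,P,Q}.
K ∈ reach(T|∅) ⇒ T ⊥̸ K | ∅.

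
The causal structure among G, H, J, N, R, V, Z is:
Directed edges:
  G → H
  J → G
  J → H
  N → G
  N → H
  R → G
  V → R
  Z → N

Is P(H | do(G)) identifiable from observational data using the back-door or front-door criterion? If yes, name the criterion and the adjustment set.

desc(G)\{G}={H}; candidates ⊆ {J,N,R,V,Z}.
size 0: {}; under {} G still reaches {H,J,N,R,V,Z} ∋ H.
size 1: {J}, {N}, {R} …(+2); under {J} G still reaches {H,N,R,V,Z} ∋ H.
{J,N}: G⊥H given {J,N} in G with G→· removed — back-door holds.
P(H|do(G)) = Σ_{J,N} P(H|G,J,N)·P(J,N).

P(H|do(G)): backdoor, adjust for {J, N}.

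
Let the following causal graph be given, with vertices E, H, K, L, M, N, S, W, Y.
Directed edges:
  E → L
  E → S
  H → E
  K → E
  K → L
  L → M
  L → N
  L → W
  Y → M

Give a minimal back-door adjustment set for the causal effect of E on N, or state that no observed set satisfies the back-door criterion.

E→N: minimal back-door set {K}.

desc(E)\{E}={L,M,N,S,W}; candidates ⊆ {H,K,Y}.
size 0: {}; under {} E still reaches {H,K,L,M,N,W} ∋ N.
{K}: E⊥N given {K} in G with E→· removed — back-door holds.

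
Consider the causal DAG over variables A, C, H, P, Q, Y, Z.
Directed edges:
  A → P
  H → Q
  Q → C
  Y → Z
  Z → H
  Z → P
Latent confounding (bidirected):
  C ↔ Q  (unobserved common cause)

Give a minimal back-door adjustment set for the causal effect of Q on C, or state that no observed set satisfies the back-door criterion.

desc(Q)\{Q}={C}; candidates ⊆ {A,H,P,Y,Z}.
Q↔C: latent back-door arc(s) into Q.
size 0: {}; under {} Q still reaches {C,H,P,Y,Z} ∋ C.
size 1: {A}, {H}, {P} …(+2); under {A} Q still reaches {C,H,P,Y,Z} ∋ C.
size 2: {A,H}, {A,P}, {A,Y} …(+7); under {A,H} Q still reaches {C} ∋ C.
Q↔C cannot be blocked by any observed set — no back-door set.

Q→C: no observed back-door set.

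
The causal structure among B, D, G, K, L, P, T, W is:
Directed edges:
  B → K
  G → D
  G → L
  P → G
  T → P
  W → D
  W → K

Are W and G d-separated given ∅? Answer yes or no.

Bayes-Ball from W | ∅ reaches {D,K}.
G ∉ reach(W|∅) ⇒ W ⊥ G | ∅.

Yes — W ⊥ G | ∅.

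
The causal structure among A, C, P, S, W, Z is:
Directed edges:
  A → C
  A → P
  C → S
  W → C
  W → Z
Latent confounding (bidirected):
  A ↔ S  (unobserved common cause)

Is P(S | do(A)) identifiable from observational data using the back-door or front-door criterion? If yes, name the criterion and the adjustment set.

P(S|do(A)): frontdoor, adjust for {C}.

desc(A)\{A}={C,P,S}; candidates ⊆ {W,Z}.
A↔S: latent back-door arc(s) into A.
size 0: {}; under {} A still reaches {S} ∋ S.
size 1: {W}, {Z}; under {W} A still reaches {S} ∋ S.
size 2: {W,Z}; under {W,Z} A still reaches {S} ∋ S.
A↔S cannot be blocked by any observed set — no back-door set.
{C}: (i) intercepts every directed A→S path; (ii) no back-door A→{C}; (iii) {A} blocks every back-door {C}→S. Front-door holds.
P(S|do(A)) = Σ_{C} P(C|A) Σ_{A'} P(S|C,A')P(A').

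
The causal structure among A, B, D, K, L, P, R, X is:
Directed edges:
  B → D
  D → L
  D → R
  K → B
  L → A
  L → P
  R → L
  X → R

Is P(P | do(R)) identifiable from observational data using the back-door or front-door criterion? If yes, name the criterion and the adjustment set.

desc(R)\{R}={A,L,P}; candidates ⊆ {B,D,K,X}.
size 0: {}; under {} R still reaches {A,B,D,K,L,P,X} ∋ P.
{D}: R⊥P given {D} in G with R→· removed — back-door holds.
P(P|do(R)) = Σ_{D} P(P|R,D)·P(D).

P(P|do(R)): backdoor, adjust for {D}.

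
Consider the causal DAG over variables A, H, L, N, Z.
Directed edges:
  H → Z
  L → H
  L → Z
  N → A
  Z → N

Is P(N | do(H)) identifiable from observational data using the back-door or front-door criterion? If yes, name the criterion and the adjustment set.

P(N|do(H)): backdoor, adjust for {L}.

desc(H)\{H}={A,N,Z}; candidates ⊆ {L}.
size 0: {}; under {} H still reaches {A,L,N,Z} ∋ N.
{L}: H⊥N given {L} in G with H→· removed — back-door holds.
P(N|do(H)) = Σ_{L} P(N|H,L)·P(L).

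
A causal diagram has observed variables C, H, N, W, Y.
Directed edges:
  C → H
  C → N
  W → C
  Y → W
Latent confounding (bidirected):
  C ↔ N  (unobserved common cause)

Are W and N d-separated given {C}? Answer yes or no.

No — W and N are d-connected given {C}.

Bayes-Ball from W | {C} reaches {N,Y}.
N ∈ reach(W|{C}) ⇒ W ⊥̸ N | {C}.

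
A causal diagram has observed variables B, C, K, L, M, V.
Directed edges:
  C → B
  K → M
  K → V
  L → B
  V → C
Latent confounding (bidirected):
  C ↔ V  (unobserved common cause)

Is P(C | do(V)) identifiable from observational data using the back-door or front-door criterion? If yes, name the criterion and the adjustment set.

desc(V)\{V}={B,C}; candidates ⊆ {K,L,M}.
V↔C: latent back-door arc(s) into V.
size 0: {}; under {} V still reaches {B,C,K,M} ∋ C.
size 1: {K}, {L}, {M}; under {K} V still reaches {B,C} ∋ C.
size 2: {K,L}, {K,M}, {L,M}; under {K,L} V still reaches {B,C} ∋ C.
V↔C cannot be blocked by any observed set — no back-door set.
No mediator lies on a directed V→…→C path.
Neither criterion identifies P(C|do(V)) in this graph.

P(C|do(V)): not identifiable (no BD/FD set).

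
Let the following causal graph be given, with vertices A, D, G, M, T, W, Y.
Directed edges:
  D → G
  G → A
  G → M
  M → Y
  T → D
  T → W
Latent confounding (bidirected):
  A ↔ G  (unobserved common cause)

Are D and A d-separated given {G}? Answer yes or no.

No — D and A are d-connected given {G}.

Bayes-Ball from D | {G} reaches {A,T,W}.
A ∈ reach(D|{G}) ⇒ D ⊥̸ A | {G}.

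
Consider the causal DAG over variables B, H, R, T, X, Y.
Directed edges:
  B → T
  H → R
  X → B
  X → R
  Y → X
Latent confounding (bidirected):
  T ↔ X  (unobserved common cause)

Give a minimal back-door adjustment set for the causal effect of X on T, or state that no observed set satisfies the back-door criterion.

X→T: no observed back-door set.

desc(X)\{X}={B,R,T}; candidates ⊆ {H,Y}.
X↔T: latent back-door arc(s) into X.
size 0: {}; under {} X still reaches {T,Y} ∋ T.
size 1: {H}, {Y}; under {H} X still reaches {T,Y} ∋ T.
size 2: {H,Y}; under {H,Y} X still reaches {T} ∋ T.
X↔T cannot be blocked by any observed set — no back-door set.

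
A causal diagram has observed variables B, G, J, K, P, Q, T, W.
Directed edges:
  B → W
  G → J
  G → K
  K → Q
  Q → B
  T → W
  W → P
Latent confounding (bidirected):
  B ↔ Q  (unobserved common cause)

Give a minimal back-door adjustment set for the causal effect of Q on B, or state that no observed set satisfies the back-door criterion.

desc(Q)\{Q}={B,P,W}; candidates ⊆ {G,J,K,T}.
Q↔B: latent back-door arc(s) into Q.
size 0: {}; under {} Q still reaches {B,G,J,K,P,W} ∋ B.
size 1: {G}, {J}, {K} …(+1); under {G} Q still reaches {B,K,P,W} ∋ B.
size 2: {G,J}, {G,K}, {G,T} …(+3); under {G,J} Q still reaches {B,K,P,W} ∋ B.
Q↔B cannot be blocked by any observed set — no back-door set.

Q→B: no observed back-door set.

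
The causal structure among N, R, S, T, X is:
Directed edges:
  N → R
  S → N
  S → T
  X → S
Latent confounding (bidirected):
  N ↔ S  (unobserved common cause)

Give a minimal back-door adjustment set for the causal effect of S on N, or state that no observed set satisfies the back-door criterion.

desc(S)\{S}={N,R,T}; candidates ⊆ {X}.
S↔N: latent back-door arc(s) into S.
size 0: {}; under {} S still reaches {N,R,X} ∋ N.
size 1: {X}; under {X} S still reaches {N,R} ∋ N.
S↔N cannot be blocked by any observed set — no back-door set.

S→N: no observed back-door set.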